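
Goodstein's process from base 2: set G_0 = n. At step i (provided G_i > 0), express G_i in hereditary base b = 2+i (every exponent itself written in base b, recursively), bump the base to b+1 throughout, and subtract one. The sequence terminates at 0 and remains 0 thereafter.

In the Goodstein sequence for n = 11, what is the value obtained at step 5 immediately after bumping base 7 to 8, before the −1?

134217728

(0) 11|_2 = 2^(2 + 1) + 2 + 1 ↦ 3^(3 + 1) + 3 + 1|_3 = 85 ⇒ 84
(1) 84|_3 = 3^(3 + 1) + 3 ↦ 4^(4 + 1) + 4|_4 = 1028 ⇒ 1027
(2) 1027|_4 = 4^(4 + 1) + 3 ↦ 5^(5 + 1) + 3|_5 = 15628 ⇒ 15627
(3) 15627|_5 = 5^(5 + 1) + 2 ↦ 6^(6 + 1) + 2|_6 = 279938 ⇒ 279937
(4) 279937|_6 = 6^(6 + 1) + 1 ↦ 7^(7 + 1) + 1|_7 = 5764802 ⇒ 5764801
(5) 5764801|_7 = 7^(7 + 1) ↦ 8^(8 + 1)|_8 = 134217728 ⇒ 134217727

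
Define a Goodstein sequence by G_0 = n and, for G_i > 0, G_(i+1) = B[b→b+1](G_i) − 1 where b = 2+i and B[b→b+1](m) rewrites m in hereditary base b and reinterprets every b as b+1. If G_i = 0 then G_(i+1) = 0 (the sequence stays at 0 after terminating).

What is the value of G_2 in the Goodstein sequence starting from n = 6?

257

i=0: 6 = 2^2 + 2 (b=2); 2→3: 3^3 + 3 = 30; 30−1 = 29
i=1: 29 = 3^3 + 2 (b=3); 3→4: 4^4 + 2 = 258; 258−1 = 257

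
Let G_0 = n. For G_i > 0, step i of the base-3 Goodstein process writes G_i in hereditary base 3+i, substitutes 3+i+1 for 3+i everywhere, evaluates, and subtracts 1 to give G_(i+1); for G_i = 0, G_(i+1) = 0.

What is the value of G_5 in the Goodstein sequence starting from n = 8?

base 3: 8 = 2·3 + 2; at 4: 2·4 + 2 = 10; next = 9
base 4: 9 = 2·4 + 1; at 5: 2·5 + 1 = 11; next = 10
base 5: 10 = 2·5; at 6: 2·6 = 12; next = 11
base 6: 11 = 6 + 5; at 7: 7 + 5 = 12; next = 11
base 7: 11 = 7 + 4; at 8: 8 + 4 = 12; next = 11
base 8: 11 = 8 + 3; at 9: 9 + 3 = 12; next = 11

11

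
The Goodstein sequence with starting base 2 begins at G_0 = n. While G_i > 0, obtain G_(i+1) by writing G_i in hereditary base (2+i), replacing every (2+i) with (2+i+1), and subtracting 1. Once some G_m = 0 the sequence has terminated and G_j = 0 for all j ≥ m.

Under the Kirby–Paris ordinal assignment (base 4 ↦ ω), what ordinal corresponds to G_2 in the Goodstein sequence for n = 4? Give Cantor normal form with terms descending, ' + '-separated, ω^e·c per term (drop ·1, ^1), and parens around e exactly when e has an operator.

ω^2·2 + ω·2 + 1

4 —HB2→ 2^2 —bump→ 3^3 = 27 —(−1)→ 26
26 —HB3→ 2·3^2 + 2·3 + 2 —bump→ 2·4^2 + 2·4 + 2 = 42 —(−1)→ 41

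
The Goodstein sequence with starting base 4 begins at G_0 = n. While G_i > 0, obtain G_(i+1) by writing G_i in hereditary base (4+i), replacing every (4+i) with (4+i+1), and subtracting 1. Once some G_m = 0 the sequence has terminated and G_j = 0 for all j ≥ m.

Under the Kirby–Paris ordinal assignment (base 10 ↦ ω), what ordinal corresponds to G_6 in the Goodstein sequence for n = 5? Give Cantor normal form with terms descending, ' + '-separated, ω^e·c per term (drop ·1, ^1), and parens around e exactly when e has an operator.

step 0: 5 = 4 + 1; sub 5 for 4: 5 + 1; = 6; G_1 = 6−1 = 5
step 1: 5 = 5; sub 6 for 5: 6; = 6; G_2 = 6−1 = 5
step 2: 5 = 5; sub 7 for 6: 5; = 5; G_3 = 5−1 = 4
step 3: 4 = 4; sub 8 for 7: 4; = 4; G_4 = 4−1 = 3
step 4: 3 = 3; sub 9 for 8: 3; = 3; G_5 = 3−1 = 2
step 5: 2 = 2; sub 10 for 9: 2; = 2; G_6 = 2−1 = 1

1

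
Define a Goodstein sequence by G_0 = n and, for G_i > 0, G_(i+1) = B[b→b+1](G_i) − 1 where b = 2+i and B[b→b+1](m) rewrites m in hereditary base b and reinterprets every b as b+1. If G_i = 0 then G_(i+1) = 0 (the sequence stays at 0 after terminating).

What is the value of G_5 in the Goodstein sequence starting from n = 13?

[0] 13 ≡ 2^(2 + 1) + 2^2 + 1 (base 2). Lift 3: 109. −1: 108.
[1] 108 ≡ 3^(3 + 1) + 3^3 (base 3). Lift 4: 1280. −1: 1279.
[2] 1279 ≡ 4^(4 + 1) + 3·4^3 + 3·4^2 + 3·4 + 3 (base 4). Lift 5: 16093. −1: 16092.
[3] 16092 ≡ 5^(5 + 1) + 3·5^3 + 3·5^2 + 3·5 + 2 (base 5). Lift 6: 280712. −1: 280711.
[4] 280711 ≡ 6^(6 + 1) + 3·6^3 + 3·6^2 + 3·6 + 1 (base 6). Lift 7: 5765999. −1: 5765998.

5765998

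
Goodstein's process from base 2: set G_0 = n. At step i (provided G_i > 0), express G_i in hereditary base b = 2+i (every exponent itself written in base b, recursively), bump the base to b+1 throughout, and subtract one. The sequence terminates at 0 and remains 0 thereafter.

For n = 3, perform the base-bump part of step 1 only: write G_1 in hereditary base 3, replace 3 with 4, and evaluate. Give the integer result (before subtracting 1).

4

[0] 3 ≡ 2 + 1 (base 2). Lift 3: 4. −1: 3.
[1] 3 ≡ 3 (base 3). Lift 4: 4. −1: 3.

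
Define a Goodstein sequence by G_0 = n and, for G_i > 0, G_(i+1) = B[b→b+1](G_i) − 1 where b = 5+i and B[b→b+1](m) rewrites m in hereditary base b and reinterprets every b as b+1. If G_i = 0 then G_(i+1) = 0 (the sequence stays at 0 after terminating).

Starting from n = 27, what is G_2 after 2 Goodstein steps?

49

step 0: 27 = 5^2 + 2; sub 6 for 5: 6^2 + 2; = 38; G_1 = 38−1 = 37
step 1: 37 = 6^2 + 1; sub 7 for 6: 7^2 + 1; = 50; G_2 = 50−1 = 49
step 2: 49 = 7^2; sub 8 for 7: 8^2; = 64; G_3 = 64−1 = 63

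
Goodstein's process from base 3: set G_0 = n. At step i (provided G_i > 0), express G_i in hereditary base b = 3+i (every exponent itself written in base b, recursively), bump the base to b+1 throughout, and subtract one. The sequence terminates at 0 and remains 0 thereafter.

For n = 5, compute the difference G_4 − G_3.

step 0: 5 = 3 + 2; sub 4 for 3: 4 + 2; = 6; G_1 = 6−1 = 5
step 1: 5 = 4 + 1; sub 5 for 4: 5 + 1; = 6; G_2 = 6−1 = 5
step 2: 5 = 5; sub 6 for 5: 6; = 6; G_3 = 6−1 = 5
step 3: 5 = 5; sub 7 for 6: 5; = 5; G_4 = 5−1 = 4

-1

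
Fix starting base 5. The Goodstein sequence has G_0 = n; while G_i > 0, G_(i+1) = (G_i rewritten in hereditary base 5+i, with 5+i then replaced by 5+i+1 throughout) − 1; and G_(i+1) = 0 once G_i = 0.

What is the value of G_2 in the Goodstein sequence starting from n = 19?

19 —HB5→ 3·5 + 4 —bump→ 3·6 + 4 = 22 —(−1)→ 21
21 —HB6→ 3·6 + 3 —bump→ 3·7 + 3 = 24 —(−1)→ 23
23 —HB7→ 3·7 + 2 —bump→ 3·8 + 2 = 26 —(−1)→ 25

23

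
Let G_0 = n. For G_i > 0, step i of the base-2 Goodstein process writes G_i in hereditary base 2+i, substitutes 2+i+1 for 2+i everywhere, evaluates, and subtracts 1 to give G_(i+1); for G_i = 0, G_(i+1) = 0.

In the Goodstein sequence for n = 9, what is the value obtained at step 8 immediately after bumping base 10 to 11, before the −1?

855935016216

9 —HB2→ 2^(2 + 1) + 1 —bump→ 3^(3 + 1) + 1 = 82 —(−1)→ 81
81 —HB3→ 3^(3 + 1) —bump→ 4^(4 + 1) = 1024 —(−1)→ 1023
1023 —HB4→ 3·4^4 + 3·4^3 + 3·4^2 + 3·4 + 3 —bump→ 3·5^5 + 3·5^3 + 3·5^2 + 3·5 + 3 = 9843 —(−1)→ 9842
9842 —HB5→ 3·5^5 + 3·5^3 + 3·5^2 + 3·5 + 2 —bump→ 3·6^6 + 3·6^3 + 3·6^2 + 3·6 + 2 = 140744 —(−1)→ 140743
140743 —HB6→ 3·6^6 + 3·6^3 + 3·6^2 + 3·6 + 1 —bump→ 3·7^7 + 3·7^3 + 3·7^2 + 3·7 + 1 = 2471827 —(−1)→ 2471826
2471826 —HB7→ 3·7^7 + 3·7^3 + 3·7^2 + 3·7 —bump→ 3·8^8 + 3·8^3 + 3·8^2 + 3·8 = 50333400 —(−1)→ 50333399
50333399 —HB8→ 3·8^8 + 3·8^3 + 3·8^2 + 2·8 + 7 —bump→ 3·9^9 + 3·9^3 + 3·9^2 + 2·9 + 7 = 1162263922 —(−1)→ 1162263921
1162263921 —HB9→ 3·9^9 + 3·9^3 + 3·9^2 + 2·9 + 6 —bump→ 3·10^10 + 3·10^3 + 3·10^2 + 2·10 + 6 = 30000003326 —(−1)→ 30000003325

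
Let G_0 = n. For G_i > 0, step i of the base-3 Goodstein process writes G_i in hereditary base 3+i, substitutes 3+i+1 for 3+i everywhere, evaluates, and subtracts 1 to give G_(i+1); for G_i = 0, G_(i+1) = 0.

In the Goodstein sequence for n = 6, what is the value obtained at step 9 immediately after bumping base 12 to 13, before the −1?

base 3: 6 = 2·3; at 4: 2·4 = 8; next = 7
base 4: 7 = 4 + 3; at 5: 5 + 3 = 8; next = 7
base 5: 7 = 5 + 2; at 6: 6 + 2 = 8; next = 7
base 6: 7 = 6 + 1; at 7: 7 + 1 = 8; next = 7
base 7: 7 = 7; at 8: 8 = 8; next = 7
base 8: 7 = 7; at 9: 7 = 7; next = 6
base 9: 6 = 6; at 10: 6 = 6; next = 5
base 10: 5 = 5; at 11: 5 = 5; next = 4
base 11: 4 = 4; at 12: 4 = 4; next = 3

3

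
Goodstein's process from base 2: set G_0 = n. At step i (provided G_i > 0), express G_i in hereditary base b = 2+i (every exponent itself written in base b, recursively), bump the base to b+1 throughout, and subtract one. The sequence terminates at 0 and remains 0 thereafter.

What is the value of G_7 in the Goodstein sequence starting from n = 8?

774841151

G_0 = 8. HB_2(8) = 2^(2 + 1). Bump = 81. G_1 = 80.
G_1 = 80. HB_3(80) = 2·3^3 + 2·3^2 + 2·3 + 2. Bump = 554. G_2 = 553.
G_2 = 553. HB_4(553) = 2·4^4 + 2·4^2 + 2·4 + 1. Bump = 6311. G_3 = 6310.
G_3 = 6310. HB_5(6310) = 2·5^5 + 2·5^2 + 2·5. Bump = 93396. G_4 = 93395.
G_4 = 93395. HB_6(93395) = 2·6^6 + 2·6^2 + 6 + 5. Bump = 1647196. G_5 = 1647195.
G_5 = 1647195. HB_7(1647195) = 2·7^7 + 2·7^2 + 7 + 4. Bump = 33554572. G_6 = 33554571.
G_6 = 33554571. HB_8(33554571) = 2·8^8 + 2·8^2 + 8 + 3. Bump = 774841152. G_7 = 774841151.
G_7 = 774841151. HB_9(774841151) = 2·9^9 + 2·9^2 + 9 + 2. Bump = 20000000212. G_8 = 20000000211.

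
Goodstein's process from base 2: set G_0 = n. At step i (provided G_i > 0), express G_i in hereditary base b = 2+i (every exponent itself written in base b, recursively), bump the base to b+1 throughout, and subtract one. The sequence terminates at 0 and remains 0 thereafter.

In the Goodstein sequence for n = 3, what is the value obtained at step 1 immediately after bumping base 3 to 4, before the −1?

(0) 3|_2 = 2 + 1 ↦ 3 + 1|_3 = 4 ⇒ 3
(1) 3|_3 = 3 ↦ 4|_4 = 4 ⇒ 3

4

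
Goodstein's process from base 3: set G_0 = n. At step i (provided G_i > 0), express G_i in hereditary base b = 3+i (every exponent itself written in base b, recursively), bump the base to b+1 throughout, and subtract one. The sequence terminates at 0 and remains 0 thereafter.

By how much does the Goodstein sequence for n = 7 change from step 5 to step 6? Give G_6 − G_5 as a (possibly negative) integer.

0

G_0 = 7. HB_3(7) = 2·3 + 1. Bump = 9. G_1 = 8.
G_1 = 8. HB_4(8) = 2·4. Bump = 10. G_2 = 9.
G_2 = 9. HB_5(9) = 5 + 4. Bump = 10. G_3 = 9.
G_3 = 9. HB_6(9) = 6 + 3. Bump = 10. G_4 = 9.
G_4 = 9. HB_7(9) = 7 + 2. Bump = 10. G_5 = 9.
G_5 = 9. HB_8(9) = 8 + 1. Bump = 10. G_6 = 9.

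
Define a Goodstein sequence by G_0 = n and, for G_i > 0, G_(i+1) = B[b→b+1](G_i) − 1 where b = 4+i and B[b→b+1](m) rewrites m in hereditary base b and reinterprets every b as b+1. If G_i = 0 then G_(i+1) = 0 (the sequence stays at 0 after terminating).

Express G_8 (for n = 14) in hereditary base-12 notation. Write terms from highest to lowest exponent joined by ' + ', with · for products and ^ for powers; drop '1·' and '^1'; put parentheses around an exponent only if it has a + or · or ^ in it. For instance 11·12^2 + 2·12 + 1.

14 —HB4→ 3·4 + 2 —bump→ 3·5 + 2 = 17 —(−1)→ 16
16 —HB5→ 3·5 + 1 —bump→ 3·6 + 1 = 19 —(−1)→ 18
18 —HB6→ 3·6 —bump→ 3·7 = 21 —(−1)→ 20
20 —HB7→ 2·7 + 6 —bump→ 2·8 + 6 = 22 —(−1)→ 21
21 —HB8→ 2·8 + 5 —bump→ 2·9 + 5 = 23 —(−1)→ 22
22 —HB9→ 2·9 + 4 —bump→ 2·10 + 4 = 24 —(−1)→ 23
23 —HB10→ 2·10 + 3 —bump→ 2·11 + 3 = 25 —(−1)→ 24
24 —HB11→ 2·11 + 2 —bump→ 2·12 + 2 = 26 —(−1)→ 25

2·12 + 1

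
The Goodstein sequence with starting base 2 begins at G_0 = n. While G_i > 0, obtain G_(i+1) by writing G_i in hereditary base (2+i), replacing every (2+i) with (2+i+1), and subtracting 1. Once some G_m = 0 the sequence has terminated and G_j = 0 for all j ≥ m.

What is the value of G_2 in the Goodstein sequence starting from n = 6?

(0) 6|_2 = 2^2 + 2 ↦ 3^3 + 3|_3 = 30 ⇒ 29
(1) 29|_3 = 3^3 + 2 ↦ 4^4 + 2|_4 = 258 ⇒ 257
(2) 257|_4 = 4^4 + 1 ↦ 5^5 + 1|_5 = 3126 ⇒ 3125

257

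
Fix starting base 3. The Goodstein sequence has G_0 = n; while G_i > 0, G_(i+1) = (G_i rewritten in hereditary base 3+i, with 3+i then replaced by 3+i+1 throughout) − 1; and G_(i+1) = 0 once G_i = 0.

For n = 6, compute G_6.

i=0: 6 = 2·3 (b=3); 3→4: 2·4 = 8; 8−1 = 7
i=1: 7 = 4 + 3 (b=4); 4→5: 5 + 3 = 8; 8−1 = 7
i=2: 7 = 5 + 2 (b=5); 5→6: 6 + 2 = 8; 8−1 = 7
i=3: 7 = 6 + 1 (b=6); 6→7: 7 + 1 = 8; 8−1 = 7
i=4: 7 = 7 (b=7); 7→8: 8 = 8; 8−1 = 7
i=5: 7 = 7 (b=8); 8→9: 7 = 7; 7−1 = 6

6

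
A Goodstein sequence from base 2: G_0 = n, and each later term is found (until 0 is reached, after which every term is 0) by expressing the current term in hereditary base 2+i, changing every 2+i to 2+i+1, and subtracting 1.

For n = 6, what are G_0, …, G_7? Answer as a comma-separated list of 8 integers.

6, 29, 257, 3125, 46655, 98039, 187243, 332147

base 2: 6 = 2^2 + 2; at 3: 3^3 + 3 = 30; next = 29
base 3: 29 = 3^3 + 2; at 4: 4^4 + 2 = 258; next = 257
base 4: 257 = 4^4 + 1; at 5: 5^5 + 1 = 3126; next = 3125
base 5: 3125 = 5^5; at 6: 6^6 = 46656; next = 46655
base 6: 46655 = 5·6^5 + 5·6^4 + 5·6^3 + 5·6^2 + 5·6 + 5; at 7: 5·7^5 + 5·7^4 + 5·7^3 + 5·7^2 + 5·7 + 5 = 98040; next = 98039
base 7: 98039 = 5·7^5 + 5·7^4 + 5·7^3 + 5·7^2 + 5·7 + 4; at 8: 5·8^5 + 5·8^4 + 5·8^3 + 5·8^2 + 5·8 + 4 = 187244; next = 187243
base 8: 187243 = 5·8^5 + 5·8^4 + 5·8^3 + 5·8^2 + 5·8 + 3; at 9: 5·9^5 + 5·9^4 + 5·9^3 + 5·9^2 + 5·9 + 3 = 332148; next = 332147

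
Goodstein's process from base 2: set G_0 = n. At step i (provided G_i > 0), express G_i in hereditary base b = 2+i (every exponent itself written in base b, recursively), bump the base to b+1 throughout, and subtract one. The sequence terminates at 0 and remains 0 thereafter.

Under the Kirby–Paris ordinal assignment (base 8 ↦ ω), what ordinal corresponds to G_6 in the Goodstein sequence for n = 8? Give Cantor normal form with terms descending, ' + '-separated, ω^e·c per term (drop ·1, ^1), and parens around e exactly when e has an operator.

8 —HB2→ 2^(2 + 1) —bump→ 3^(3 + 1) = 81 —(−1)→ 80
80 —HB3→ 2·3^3 + 2·3^2 + 2·3 + 2 —bump→ 2·4^4 + 2·4^2 + 2·4 + 2 = 554 —(−1)→ 553
553 —HB4→ 2·4^4 + 2·4^2 + 2·4 + 1 —bump→ 2·5^5 + 2·5^2 + 2·5 + 1 = 6311 —(−1)→ 6310
6310 —HB5→ 2·5^5 + 2·5^2 + 2·5 —bump→ 2·6^6 + 2·6^2 + 2·6 = 93396 —(−1)→ 93395
93395 —HB6→ 2·6^6 + 2·6^2 + 6 + 5 —bump→ 2·7^7 + 2·7^2 + 7 + 5 = 1647196 —(−1)→ 1647195
1647195 —HB7→ 2·7^7 + 2·7^2 + 7 + 4 —bump→ 2·8^8 + 2·8^2 + 8 + 4 = 33554572 —(−1)→ 33554571
33554571 —HB8→ 2·8^8 + 2·8^2 + 8 + 3 —bump→ 2·9^9 + 2·9^2 + 9 + 3 = 774841152 —(−1)→ 774841151

ω^ω·2 + ω^2·2 + ω + 3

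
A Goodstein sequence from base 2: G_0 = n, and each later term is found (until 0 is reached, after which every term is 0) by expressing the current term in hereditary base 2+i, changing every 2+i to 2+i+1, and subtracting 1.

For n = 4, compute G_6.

139

i=0: 4 = 2^2 (b=2); 2→3: 3^3 = 27; 27−1 = 26
i=1: 26 = 2·3^2 + 2·3 + 2 (b=3); 3→4: 2·4^2 + 2·4 + 2 = 42; 42−1 = 41
i=2: 41 = 2·4^2 + 2·4 + 1 (b=4); 4→5: 2·5^2 + 2·5 + 1 = 61; 61−1 = 60
i=3: 60 = 2·5^2 + 2·5 (b=5); 5→6: 2·6^2 + 2·6 = 84; 84−1 = 83
i=4: 83 = 2·6^2 + 6 + 5 (b=6); 6→7: 2·7^2 + 7 + 5 = 110; 110−1 = 109
i=5: 109 = 2·7^2 + 7 + 4 (b=7); 7→8: 2·8^2 + 8 + 4 = 140; 140−1 = 139
i=6: 139 = 2·8^2 + 8 + 3 (b=8); 8→9: 2·9^2 + 9 + 3 = 174; 174−1 = 173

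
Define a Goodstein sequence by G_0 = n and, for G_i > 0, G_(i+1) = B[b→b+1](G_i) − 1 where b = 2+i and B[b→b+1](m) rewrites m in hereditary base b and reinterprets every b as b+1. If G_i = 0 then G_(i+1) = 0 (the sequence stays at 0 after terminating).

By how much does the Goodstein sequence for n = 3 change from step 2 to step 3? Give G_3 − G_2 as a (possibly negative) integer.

i=0: 3 = 2 + 1 (b=2); 2→3: 3 + 1 = 4; 4−1 = 3
i=1: 3 = 3 (b=3); 3→4: 4 = 4; 4−1 = 3
i=2: 3 = 3 (b=4); 4→5: 3 = 3; 3−1 = 2

-1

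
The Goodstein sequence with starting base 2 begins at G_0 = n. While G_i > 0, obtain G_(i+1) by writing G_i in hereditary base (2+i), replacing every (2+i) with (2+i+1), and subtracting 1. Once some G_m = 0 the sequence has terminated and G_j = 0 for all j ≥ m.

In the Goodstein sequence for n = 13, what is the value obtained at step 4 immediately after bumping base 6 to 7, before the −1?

base 2: 13 = 2^(2 + 1) + 2^2 + 1; at 3: 3^(3 + 1) + 3^3 + 1 = 109; next = 108
base 3: 108 = 3^(3 + 1) + 3^3; at 4: 4^(4 + 1) + 4^4 = 1280; next = 1279
base 4: 1279 = 4^(4 + 1) + 3·4^3 + 3·4^2 + 3·4 + 3; at 5: 5^(5 + 1) + 3·5^3 + 3·5^2 + 3·5 + 3 = 16093; next = 16092
base 5: 16092 = 5^(5 + 1) + 3·5^3 + 3·5^2 + 3·5 + 2; at 6: 6^(6 + 1) + 3·6^3 + 3·6^2 + 3·6 + 2 = 280712; next = 280711
base 6: 280711 = 6^(6 + 1) + 3·6^3 + 3·6^2 + 3·6 + 1; at 7: 7^(7 + 1) + 3·7^3 + 3·7^2 + 3·7 + 1 = 5765999; next = 5765998

5765999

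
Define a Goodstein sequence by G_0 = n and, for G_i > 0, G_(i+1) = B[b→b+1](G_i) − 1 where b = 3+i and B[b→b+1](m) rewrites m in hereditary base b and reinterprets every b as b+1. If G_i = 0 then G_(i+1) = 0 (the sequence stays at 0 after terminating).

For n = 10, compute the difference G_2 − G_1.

8

G_0 = 10. HB_3(10) = 3^2 + 1. Bump = 17. G_1 = 16.
G_1 = 16. HB_4(16) = 4^2. Bump = 25. G_2 = 24.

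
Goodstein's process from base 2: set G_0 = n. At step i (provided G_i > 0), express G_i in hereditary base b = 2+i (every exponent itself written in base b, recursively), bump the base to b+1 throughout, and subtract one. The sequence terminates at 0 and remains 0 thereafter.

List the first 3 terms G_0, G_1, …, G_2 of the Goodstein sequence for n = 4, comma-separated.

4, 26, 41

step 0: 4 = 2^2; sub 3 for 2: 3^3; = 27; G_1 = 27−1 = 26
step 1: 26 = 2·3^2 + 2·3 + 2; sub 4 for 3: 2·4^2 + 2·4 + 2; = 42; G_2 = 42−1 = 41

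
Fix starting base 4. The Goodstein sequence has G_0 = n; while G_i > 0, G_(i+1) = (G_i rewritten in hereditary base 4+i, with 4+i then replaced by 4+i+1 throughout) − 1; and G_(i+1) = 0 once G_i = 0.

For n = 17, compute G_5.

47

step 0: 17 = 4^2 + 1; sub 5 for 4: 5^2 + 1; = 26; G_1 = 26−1 = 25
step 1: 25 = 5^2; sub 6 for 5: 6^2; = 36; G_2 = 36−1 = 35
step 2: 35 = 5·6 + 5; sub 7 for 6: 5·7 + 5; = 40; G_3 = 40−1 = 39
step 3: 39 = 5·7 + 4; sub 8 for 7: 5·8 + 4; = 44; G_4 = 44−1 = 43
step 4: 43 = 5·8 + 3; sub 9 for 8: 5·9 + 3; = 48; G_5 = 48−1 = 47
step 5: 47 = 5·9 + 2; sub 10 for 9: 5·10 + 2; = 52; G_6 = 52−1 = 51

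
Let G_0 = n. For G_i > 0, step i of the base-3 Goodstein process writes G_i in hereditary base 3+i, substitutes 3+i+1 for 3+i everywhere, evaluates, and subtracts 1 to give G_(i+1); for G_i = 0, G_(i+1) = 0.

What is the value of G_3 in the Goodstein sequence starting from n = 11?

[0] 11 ≡ 3^2 + 2 (base 3). Lift 4: 18. −1: 17.
[1] 17 ≡ 4^2 + 1 (base 4). Lift 5: 26. −1: 25.
[2] 25 ≡ 5^2 (base 5). Lift 6: 36. −1: 35.

35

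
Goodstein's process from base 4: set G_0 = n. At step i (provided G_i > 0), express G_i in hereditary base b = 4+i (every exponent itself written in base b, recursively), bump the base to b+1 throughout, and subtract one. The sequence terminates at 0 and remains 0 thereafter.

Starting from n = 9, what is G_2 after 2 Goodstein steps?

11

G_0 = 9. HB_4(9) = 2·4 + 1. Bump = 11. G_1 = 10.
G_1 = 10. HB_5(10) = 2·5. Bump = 12. G_2 = 11.
G_2 = 11. HB_6(11) = 6 + 5. Bump = 12. G_3 = 11.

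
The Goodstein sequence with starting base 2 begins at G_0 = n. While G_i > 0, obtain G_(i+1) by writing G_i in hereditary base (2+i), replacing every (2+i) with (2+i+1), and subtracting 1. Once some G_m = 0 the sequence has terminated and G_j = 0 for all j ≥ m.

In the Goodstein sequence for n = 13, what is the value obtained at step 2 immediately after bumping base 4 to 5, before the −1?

step 0: 13 = 2^(2 + 1) + 2^2 + 1; sub 3 for 2: 3^(3 + 1) + 3^3 + 1; = 109; G_1 = 109−1 = 108
step 1: 108 = 3^(3 + 1) + 3^3; sub 4 for 3: 4^(4 + 1) + 4^4; = 1280; G_2 = 1280−1 = 1279

16093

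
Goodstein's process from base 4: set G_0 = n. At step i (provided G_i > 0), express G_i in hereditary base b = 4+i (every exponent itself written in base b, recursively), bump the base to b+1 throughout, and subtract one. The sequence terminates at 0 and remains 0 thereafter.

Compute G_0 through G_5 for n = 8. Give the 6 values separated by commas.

i=0: 8 = 2·4 (b=4); 4→5: 2·5 = 10; 10−1 = 9
i=1: 9 = 5 + 4 (b=5); 5→6: 6 + 4 = 10; 10−1 = 9
i=2: 9 = 6 + 3 (b=6); 6→7: 7 + 3 = 10; 10−1 = 9
i=3: 9 = 7 + 2 (b=7); 7→8: 8 + 2 = 10; 10−1 = 9
i=4: 9 = 8 + 1 (b=8); 8→9: 9 + 1 = 10; 10−1 = 9

8, 9, 9, 9, 9, 9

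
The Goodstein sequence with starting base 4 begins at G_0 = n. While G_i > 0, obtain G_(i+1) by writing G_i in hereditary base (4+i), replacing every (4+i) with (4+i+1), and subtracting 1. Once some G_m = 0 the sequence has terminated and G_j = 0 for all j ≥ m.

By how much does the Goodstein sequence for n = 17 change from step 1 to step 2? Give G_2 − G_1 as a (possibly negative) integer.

step 0: 17 = 4^2 + 1; sub 5 for 4: 5^2 + 1; = 26; G_1 = 26−1 = 25
step 1: 25 = 5^2; sub 6 for 5: 6^2; = 36; G_2 = 36−1 = 35

10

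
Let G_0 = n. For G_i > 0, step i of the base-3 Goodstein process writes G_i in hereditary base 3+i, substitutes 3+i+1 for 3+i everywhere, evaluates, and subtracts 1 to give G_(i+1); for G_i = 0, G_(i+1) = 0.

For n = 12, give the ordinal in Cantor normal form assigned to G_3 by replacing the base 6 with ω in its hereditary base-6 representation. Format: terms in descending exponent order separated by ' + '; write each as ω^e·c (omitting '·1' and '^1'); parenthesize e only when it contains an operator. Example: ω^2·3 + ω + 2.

ω^2 + 1

(0) 12|_3 = 3^2 + 3 ↦ 4^2 + 4|_4 = 20 ⇒ 19
(1) 19|_4 = 4^2 + 3 ↦ 5^2 + 3|_5 = 28 ⇒ 27
(2) 27|_5 = 5^2 + 2 ↦ 6^2 + 2|_6 = 38 ⇒ 37
(3) 37|_6 = 6^2 + 1 ↦ 7^2 + 1|_7 = 50 ⇒ 49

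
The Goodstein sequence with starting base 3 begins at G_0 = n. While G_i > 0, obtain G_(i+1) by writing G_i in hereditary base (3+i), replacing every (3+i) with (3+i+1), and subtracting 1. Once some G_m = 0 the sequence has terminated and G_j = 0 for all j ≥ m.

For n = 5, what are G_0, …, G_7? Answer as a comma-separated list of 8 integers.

5, 5, 5, 5, 4, 3, 2, 1

G_0=5  [base 3] 3 + 2  →[3↦4]→  4 + 2 = 6  −1 ⇒ G_1=5
G_1=5  [base 4] 4 + 1  →[4↦5]→  5 + 1 = 6  −1 ⇒ G_2=5
G_2=5  [base 5] 5  →[5↦6]→  6 = 6  −1 ⇒ G_3=5
G_3=5  [base 6] 5  →[6↦7]→  5 = 5  −1 ⇒ G_4=4
G_4=4  [base 7] 4  →[7↦8]→  4 = 4  −1 ⇒ G_5=3
G_5=3  [base 8] 3  →[8↦9]→  3 = 3  −1 ⇒ G_6=2
G_6=2  [base 9] 2  →[9↦10]→  2 = 2  −1 ⇒ G_7=1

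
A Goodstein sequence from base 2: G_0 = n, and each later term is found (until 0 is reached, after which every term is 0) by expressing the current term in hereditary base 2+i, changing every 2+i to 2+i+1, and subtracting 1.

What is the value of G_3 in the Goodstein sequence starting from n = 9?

9842

step 0: 9 = 2^(2 + 1) + 1; sub 3 for 2: 3^(3 + 1) + 1; = 82; G_1 = 82−1 = 81
step 1: 81 = 3^(3 + 1); sub 4 for 3: 4^(4 + 1); = 1024; G_2 = 1024−1 = 1023
step 2: 1023 = 3·4^4 + 3·4^3 + 3·4^2 + 3·4 + 3; sub 5 for 4: 3·5^5 + 3·5^3 + 3·5^2 + 3·5 + 3; = 9843; G_3 = 9843−1 = 9842
step 3: 9842 = 3·5^5 + 3·5^3 + 3·5^2 + 3·5 + 2; sub 6 for 5: 3·6^6 + 3·6^3 + 3·6^2 + 3·6 + 2; = 140744; G_4 = 140744−1 = 140743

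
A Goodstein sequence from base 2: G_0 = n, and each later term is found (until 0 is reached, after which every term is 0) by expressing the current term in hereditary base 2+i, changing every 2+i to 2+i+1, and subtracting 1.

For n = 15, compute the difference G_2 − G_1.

[0] 15 ≡ 2^(2 + 1) + 2^2 + 2 + 1 (base 2). Lift 3: 112. −1: 111.
[1] 111 ≡ 3^(3 + 1) + 3^3 + 3 (base 3). Lift 4: 1284. −1: 1283.

1172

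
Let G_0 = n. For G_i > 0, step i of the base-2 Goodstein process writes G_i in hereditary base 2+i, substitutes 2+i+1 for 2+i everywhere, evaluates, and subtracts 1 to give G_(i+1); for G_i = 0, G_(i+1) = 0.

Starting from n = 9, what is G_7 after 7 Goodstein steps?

1162263921

[0] 9 ≡ 2^(2 + 1) + 1 (base 2). Lift 3: 82. −1: 81.
[1] 81 ≡ 3^(3 + 1) (base 3). Lift 4: 1024. −1: 1023.
[2] 1023 ≡ 3·4^4 + 3·4^3 + 3·4^2 + 3·4 + 3 (base 4). Lift 5: 9843. −1: 9842.
[3] 9842 ≡ 3·5^5 + 3·5^3 + 3·5^2 + 3·5 + 2 (base 5). Lift 6: 140744. −1: 140743.
[4] 140743 ≡ 3·6^6 + 3·6^3 + 3·6^2 + 3·6 + 1 (base 6). Lift 7: 2471827. −1: 2471826.
[5] 2471826 ≡ 3·7^7 + 3·7^3 + 3·7^2 + 3·7 (base 7). Lift 8: 50333400. −1: 50333399.
[6] 50333399 ≡ 3·8^8 + 3·8^3 + 3·8^2 + 2·8 + 7 (base 8). Lift 9: 1162263922. −1: 1162263921.
[7] 1162263921 ≡ 3·9^9 + 3·9^3 + 3·9^2 + 2·9 + 6 (base 9). Lift 10: 30000003326. −1: 30000003325.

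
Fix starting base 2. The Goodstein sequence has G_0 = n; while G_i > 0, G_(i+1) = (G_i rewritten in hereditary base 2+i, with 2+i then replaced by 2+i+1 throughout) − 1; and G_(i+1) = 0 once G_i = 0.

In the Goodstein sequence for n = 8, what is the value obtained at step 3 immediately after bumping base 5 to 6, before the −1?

93396

8 —HB2→ 2^(2 + 1) —bump→ 3^(3 + 1) = 81 —(−1)→ 80
80 —HB3→ 2·3^3 + 2·3^2 + 2·3 + 2 —bump→ 2·4^4 + 2·4^2 + 2·4 + 2 = 554 —(−1)→ 553
553 —HB4→ 2·4^4 + 2·4^2 + 2·4 + 1 —bump→ 2·5^5 + 2·5^2 + 2·5 + 1 = 6311 —(−1)→ 6310
6310 —HB5→ 2·5^5 + 2·5^2 + 2·5 —bump→ 2·6^6 + 2·6^2 + 2·6 = 93396 —(−1)→ 93395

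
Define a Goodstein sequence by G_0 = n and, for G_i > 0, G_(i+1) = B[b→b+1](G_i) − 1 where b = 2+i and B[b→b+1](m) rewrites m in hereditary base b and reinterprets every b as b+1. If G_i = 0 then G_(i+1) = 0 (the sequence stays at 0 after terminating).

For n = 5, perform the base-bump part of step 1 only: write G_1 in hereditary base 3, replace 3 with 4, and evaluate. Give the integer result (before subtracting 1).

G_0 = 5. HB_2(5) = 2^2 + 1. Bump = 28. G_1 = 27.
G_1 = 27. HB_3(27) = 3^3. Bump = 256. G_2 = 255.

256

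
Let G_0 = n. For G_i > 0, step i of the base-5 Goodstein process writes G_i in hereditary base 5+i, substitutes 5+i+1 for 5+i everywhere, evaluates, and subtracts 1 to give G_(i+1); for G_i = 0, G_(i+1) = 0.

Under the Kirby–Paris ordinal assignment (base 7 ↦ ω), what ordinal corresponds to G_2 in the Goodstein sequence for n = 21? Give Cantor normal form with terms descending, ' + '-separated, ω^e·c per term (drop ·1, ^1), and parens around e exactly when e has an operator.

ω·3 + 6

i=0: 21 = 4·5 + 1 (b=5); 5→6: 4·6 + 1 = 25; 25−1 = 24
i=1: 24 = 4·6 (b=6); 6→7: 4·7 = 28; 28−1 = 27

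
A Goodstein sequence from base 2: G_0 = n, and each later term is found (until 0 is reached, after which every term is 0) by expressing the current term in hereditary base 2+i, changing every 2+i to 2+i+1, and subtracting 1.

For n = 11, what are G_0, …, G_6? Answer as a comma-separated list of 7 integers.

base 2: 11 = 2^(2 + 1) + 2 + 1; at 3: 3^(3 + 1) + 3 + 1 = 85; next = 84
base 3: 84 = 3^(3 + 1) + 3; at 4: 4^(4 + 1) + 4 = 1028; next = 1027
base 4: 1027 = 4^(4 + 1) + 3; at 5: 5^(5 + 1) + 3 = 15628; next = 15627
base 5: 15627 = 5^(5 + 1) + 2; at 6: 6^(6 + 1) + 2 = 279938; next = 279937
base 6: 279937 = 6^(6 + 1) + 1; at 7: 7^(7 + 1) + 1 = 5764802; next = 5764801
base 7: 5764801 = 7^(7 + 1); at 8: 8^(8 + 1) = 134217728; next = 134217727

11, 84, 1027, 15627, 279937, 5764801, 134217727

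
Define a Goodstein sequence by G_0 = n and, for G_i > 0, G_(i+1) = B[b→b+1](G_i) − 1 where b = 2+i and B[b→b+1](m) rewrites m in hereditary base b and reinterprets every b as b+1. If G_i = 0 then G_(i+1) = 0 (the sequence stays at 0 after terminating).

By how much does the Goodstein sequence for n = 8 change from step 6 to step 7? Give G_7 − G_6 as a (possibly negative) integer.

G_0=8  [base 2] 2^(2 + 1)  →[2↦3]→  3^(3 + 1) = 81  −1 ⇒ G_1=80
G_1=80  [base 3] 2·3^3 + 2·3^2 + 2·3 + 2  →[3↦4]→  2·4^4 + 2·4^2 + 2·4 + 2 = 554  −1 ⇒ G_2=553
G_2=553  [base 4] 2·4^4 + 2·4^2 + 2·4 + 1  →[4↦5]→  2·5^5 + 2·5^2 + 2·5 + 1 = 6311  −1 ⇒ G_3=6310
G_3=6310  [base 5] 2·5^5 + 2·5^2 + 2·5  →[5↦6]→  2·6^6 + 2·6^2 + 2·6 = 93396  −1 ⇒ G_4=93395
G_4=93395  [base 6] 2·6^6 + 2·6^2 + 6 + 5  →[6↦7]→  2·7^7 + 2·7^2 + 7 + 5 = 1647196  −1 ⇒ G_5=1647195
G_5=1647195  [base 7] 2·7^7 + 2·7^2 + 7 + 4  →[7↦8]→  2·8^8 + 2·8^2 + 8 + 4 = 33554572  −1 ⇒ G_6=33554571
G_6=33554571  [base 8] 2·8^8 + 2·8^2 + 8 + 3  →[8↦9]→  2·9^9 + 2·9^2 + 9 + 3 = 774841152  −1 ⇒ G_7=774841151

741286580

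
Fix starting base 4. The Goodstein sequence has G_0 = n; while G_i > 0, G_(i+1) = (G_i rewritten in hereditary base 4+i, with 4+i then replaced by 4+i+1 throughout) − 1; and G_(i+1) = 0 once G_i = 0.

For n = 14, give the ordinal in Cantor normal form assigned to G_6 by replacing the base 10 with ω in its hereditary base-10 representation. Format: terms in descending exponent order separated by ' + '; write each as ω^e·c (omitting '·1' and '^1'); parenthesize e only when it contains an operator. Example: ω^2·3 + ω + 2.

base 4: 14 = 3·4 + 2; at 5: 3·5 + 2 = 17; next = 16
base 5: 16 = 3·5 + 1; at 6: 3·6 + 1 = 19; next = 18
base 6: 18 = 3·6; at 7: 3·7 = 21; next = 20
base 7: 20 = 2·7 + 6; at 8: 2·8 + 6 = 22; next = 21
base 8: 21 = 2·8 + 5; at 9: 2·9 + 5 = 23; next = 22
base 9: 22 = 2·9 + 4; at 10: 2·10 + 4 = 24; next = 23
base 10: 23 = 2·10 + 3; at 11: 2·11 + 3 = 25; next = 24

ω·2 + 3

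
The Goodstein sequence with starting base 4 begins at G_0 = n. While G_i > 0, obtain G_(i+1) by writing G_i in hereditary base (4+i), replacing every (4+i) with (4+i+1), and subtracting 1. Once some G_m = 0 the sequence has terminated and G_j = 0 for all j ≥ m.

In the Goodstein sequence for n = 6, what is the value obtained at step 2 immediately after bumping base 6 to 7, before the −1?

7

base 4: 6 = 4 + 2; at 5: 5 + 2 = 7; next = 6
base 5: 6 = 5 + 1; at 6: 6 + 1 = 7; next = 6
base 6: 6 = 6; at 7: 7 = 7; next = 6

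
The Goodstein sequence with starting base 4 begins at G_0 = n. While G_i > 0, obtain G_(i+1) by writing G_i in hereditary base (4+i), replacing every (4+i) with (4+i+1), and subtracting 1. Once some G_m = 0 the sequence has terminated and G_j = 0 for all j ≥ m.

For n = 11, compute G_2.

step 0: 11 = 2·4 + 3; sub 5 for 4: 2·5 + 3; = 13; G_1 = 13−1 = 12
step 1: 12 = 2·5 + 2; sub 6 for 5: 2·6 + 2; = 14; G_2 = 14−1 = 13
step 2: 13 = 2·6 + 1; sub 7 for 6: 2·7 + 1; = 15; G_3 = 15−1 = 14

13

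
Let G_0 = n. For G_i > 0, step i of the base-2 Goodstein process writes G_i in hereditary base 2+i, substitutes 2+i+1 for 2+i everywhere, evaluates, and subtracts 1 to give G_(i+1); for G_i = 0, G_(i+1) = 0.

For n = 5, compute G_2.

G_0 = 5. HB_2(5) = 2^2 + 1. Bump = 28. G_1 = 27.
G_1 = 27. HB_3(27) = 3^3. Bump = 256. G_2 = 255.

255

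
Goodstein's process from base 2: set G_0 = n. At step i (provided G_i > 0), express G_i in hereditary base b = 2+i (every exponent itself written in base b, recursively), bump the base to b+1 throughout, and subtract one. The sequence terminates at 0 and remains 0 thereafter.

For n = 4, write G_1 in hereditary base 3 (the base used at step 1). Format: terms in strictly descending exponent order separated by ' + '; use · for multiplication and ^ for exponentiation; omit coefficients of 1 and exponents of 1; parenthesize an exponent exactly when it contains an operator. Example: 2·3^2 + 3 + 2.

2·3^2 + 2·3 + 2

(0) 4|_2 = 2^2 ↦ 3^3|_3 = 27 ⇒ 26
(1) 26|_3 = 2·3^2 + 2·3 + 2 ↦ 2·4^2 + 2·4 + 2|_4 = 42 ⇒ 41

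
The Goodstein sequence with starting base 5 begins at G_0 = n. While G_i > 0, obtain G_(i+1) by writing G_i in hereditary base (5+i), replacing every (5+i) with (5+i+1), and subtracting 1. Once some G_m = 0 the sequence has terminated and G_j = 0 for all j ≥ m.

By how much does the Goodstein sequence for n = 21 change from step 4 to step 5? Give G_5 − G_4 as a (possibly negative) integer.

G_0=21  [base 5] 4·5 + 1  →[5↦6]→  4·6 + 1 = 25  −1 ⇒ G_1=24
G_1=24  [base 6] 4·6  →[6↦7]→  4·7 = 28  −1 ⇒ G_2=27
G_2=27  [base 7] 3·7 + 6  →[7↦8]→  3·8 + 6 = 30  −1 ⇒ G_3=29
G_3=29  [base 8] 3·8 + 5  →[8↦9]→  3·9 + 5 = 32  −1 ⇒ G_4=31
G_4=31  [base 9] 3·9 + 4  →[9↦10]→  3·10 + 4 = 34  −1 ⇒ G_5=33

2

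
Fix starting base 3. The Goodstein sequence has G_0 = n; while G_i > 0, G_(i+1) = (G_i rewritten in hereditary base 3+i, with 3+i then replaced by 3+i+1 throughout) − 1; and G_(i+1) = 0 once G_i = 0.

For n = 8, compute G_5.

G_0=8  [base 3] 2·3 + 2  →[3↦4]→  2·4 + 2 = 10  −1 ⇒ G_1=9
G_1=9  [base 4] 2·4 + 1  →[4↦5]→  2·5 + 1 = 11  −1 ⇒ G_2=10
G_2=10  [base 5] 2·5  →[5↦6]→  2·6 = 12  −1 ⇒ G_3=11
G_3=11  [base 6] 6 + 5  →[6↦7]→  7 + 5 = 12  −1 ⇒ G_4=11
G_4=11  [base 7] 7 + 4  →[7↦8]→  8 + 4 = 12  −1 ⇒ G_5=11
G_5=11  [base 8] 8 + 3  →[8↦9]→  9 + 3 = 12  −1 ⇒ G_6=11

11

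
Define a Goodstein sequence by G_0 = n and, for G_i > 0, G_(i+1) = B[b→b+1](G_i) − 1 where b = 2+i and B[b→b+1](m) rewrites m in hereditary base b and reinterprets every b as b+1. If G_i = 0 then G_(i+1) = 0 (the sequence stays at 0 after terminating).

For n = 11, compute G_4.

279937

(0) 11|_2 = 2^(2 + 1) + 2 + 1 ↦ 3^(3 + 1) + 3 + 1|_3 = 85 ⇒ 84
(1) 84|_3 = 3^(3 + 1) + 3 ↦ 4^(4 + 1) + 4|_4 = 1028 ⇒ 1027
(2) 1027|_4 = 4^(4 + 1) + 3 ↦ 5^(5 + 1) + 3|_5 = 15628 ⇒ 15627
(3) 15627|_5 = 5^(5 + 1) + 2 ↦ 6^(6 + 1) + 2|_6 = 279938 ⇒ 279937
(4) 279937|_6 = 6^(6 + 1) + 1 ↦ 7^(7 + 1) + 1|_7 = 5764802 ⇒ 5764801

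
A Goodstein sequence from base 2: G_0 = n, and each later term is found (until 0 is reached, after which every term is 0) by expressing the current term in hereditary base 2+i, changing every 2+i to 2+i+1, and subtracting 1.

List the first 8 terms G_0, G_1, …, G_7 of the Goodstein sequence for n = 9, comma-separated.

i=0: 9 = 2^(2 + 1) + 1 (b=2); 2→3: 3^(3 + 1) + 1 = 82; 82−1 = 81
i=1: 81 = 3^(3 + 1) (b=3); 3→4: 4^(4 + 1) = 1024; 1024−1 = 1023
i=2: 1023 = 3·4^4 + 3·4^3 + 3·4^2 + 3·4 + 3 (b=4); 4→5: 3·5^5 + 3·5^3 + 3·5^2 + 3·5 + 3 = 9843; 9843−1 = 9842
i=3: 9842 = 3·5^5 + 3·5^3 + 3·5^2 + 3·5 + 2 (b=5); 5→6: 3·6^6 + 3·6^3 + 3·6^2 + 3·6 + 2 = 140744; 140744−1 = 140743
i=4: 140743 = 3·6^6 + 3·6^3 + 3·6^2 + 3·6 + 1 (b=6); 6→7: 3·7^7 + 3·7^3 + 3·7^2 + 3·7 + 1 = 2471827; 2471827−1 = 2471826
i=5: 2471826 = 3·7^7 + 3·7^3 + 3·7^2 + 3·7 (b=7); 7→8: 3·8^8 + 3·8^3 + 3·8^2 + 3·8 = 50333400; 50333400−1 = 50333399
i=6: 50333399 = 3·8^8 + 3·8^3 + 3·8^2 + 2·8 + 7 (b=8); 8→9: 3·9^9 + 3·9^3 + 3·9^2 + 2·9 + 7 = 1162263922; 1162263922−1 = 1162263921

9, 81, 1023, 9842, 140743, 2471826, 50333399, 1162263921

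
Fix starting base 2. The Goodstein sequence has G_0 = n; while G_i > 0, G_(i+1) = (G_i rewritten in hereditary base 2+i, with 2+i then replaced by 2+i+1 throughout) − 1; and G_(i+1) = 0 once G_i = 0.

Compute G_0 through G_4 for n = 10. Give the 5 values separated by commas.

10, 83, 1025, 15625, 279935

G_0 = 10. HB_2(10) = 2^(2 + 1) + 2. Bump = 84. G_1 = 83.
G_1 = 83. HB_3(83) = 3^(3 + 1) + 2. Bump = 1026. G_2 = 1025.
G_2 = 1025. HB_4(1025) = 4^(4 + 1) + 1. Bump = 15626. G_3 = 15625.
G_3 = 15625. HB_5(15625) = 5^(5 + 1). Bump = 279936. G_4 = 279935.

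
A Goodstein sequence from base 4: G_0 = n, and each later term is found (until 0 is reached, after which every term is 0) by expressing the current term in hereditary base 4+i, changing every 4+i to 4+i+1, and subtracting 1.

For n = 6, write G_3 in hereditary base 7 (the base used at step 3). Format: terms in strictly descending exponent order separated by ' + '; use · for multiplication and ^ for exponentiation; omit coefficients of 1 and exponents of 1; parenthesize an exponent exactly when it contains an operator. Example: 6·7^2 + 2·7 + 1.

i=0: 6 = 4 + 2 (b=4); 4→5: 5 + 2 = 7; 7−1 = 6
i=1: 6 = 5 + 1 (b=5); 5→6: 6 + 1 = 7; 7−1 = 6
i=2: 6 = 6 (b=6); 6→7: 7 = 7; 7−1 = 6
i=3: 6 = 6 (b=7); 7→8: 6 = 6; 6−1 = 5

6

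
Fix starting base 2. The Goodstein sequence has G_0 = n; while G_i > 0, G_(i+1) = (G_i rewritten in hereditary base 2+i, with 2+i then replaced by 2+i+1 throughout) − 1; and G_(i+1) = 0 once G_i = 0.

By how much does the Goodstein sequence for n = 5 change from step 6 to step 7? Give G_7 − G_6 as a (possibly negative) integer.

[0] 5 ≡ 2^2 + 1 (base 2). Lift 3: 28. −1: 27.
[1] 27 ≡ 3^3 (base 3). Lift 4: 256. −1: 255.
[2] 255 ≡ 3·4^3 + 3·4^2 + 3·4 + 3 (base 4). Lift 5: 468. −1: 467.
[3] 467 ≡ 3·5^3 + 3·5^2 + 3·5 + 2 (base 5). Lift 6: 776. −1: 775.
[4] 775 ≡ 3·6^3 + 3·6^2 + 3·6 + 1 (base 6). Lift 7: 1198. −1: 1197.
[5] 1197 ≡ 3·7^3 + 3·7^2 + 3·7 (base 7). Lift 8: 1752. −1: 1751.
[6] 1751 ≡ 3·8^3 + 3·8^2 + 2·8 + 7 (base 8). Lift 9: 2455. −1: 2454.

703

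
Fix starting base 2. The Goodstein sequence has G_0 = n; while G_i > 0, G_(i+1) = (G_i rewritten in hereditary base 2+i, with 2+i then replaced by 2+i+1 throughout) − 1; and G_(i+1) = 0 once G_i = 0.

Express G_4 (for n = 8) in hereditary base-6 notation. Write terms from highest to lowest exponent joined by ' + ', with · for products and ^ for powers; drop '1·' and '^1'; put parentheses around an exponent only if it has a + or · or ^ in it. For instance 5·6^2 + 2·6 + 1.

8 —HB2→ 2^(2 + 1) —bump→ 3^(3 + 1) = 81 —(−1)→ 80
80 —HB3→ 2·3^3 + 2·3^2 + 2·3 + 2 —bump→ 2·4^4 + 2·4^2 + 2·4 + 2 = 554 —(−1)→ 553
553 —HB4→ 2·4^4 + 2·4^2 + 2·4 + 1 —bump→ 2·5^5 + 2·5^2 + 2·5 + 1 = 6311 —(−1)→ 6310
6310 —HB5→ 2·5^5 + 2·5^2 + 2·5 —bump→ 2·6^6 + 2·6^2 + 2·6 = 93396 —(−1)→ 93395
93395 —HB6→ 2·6^6 + 2·6^2 + 6 + 5 —bump→ 2·7^7 + 2·7^2 + 7 + 5 = 1647196 —(−1)→ 1647195

2·6^6 + 2·6^2 + 6 + 5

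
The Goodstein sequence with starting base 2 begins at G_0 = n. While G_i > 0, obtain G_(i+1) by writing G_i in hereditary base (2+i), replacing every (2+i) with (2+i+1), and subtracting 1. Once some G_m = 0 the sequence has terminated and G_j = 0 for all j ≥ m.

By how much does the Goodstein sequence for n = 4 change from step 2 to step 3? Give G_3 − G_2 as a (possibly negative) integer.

base 2: 4 = 2^2; at 3: 3^3 = 27; next = 26
base 3: 26 = 2·3^2 + 2·3 + 2; at 4: 2·4^2 + 2·4 + 2 = 42; next = 41
base 4: 41 = 2·4^2 + 2·4 + 1; at 5: 2·5^2 + 2·5 + 1 = 61; next = 60

19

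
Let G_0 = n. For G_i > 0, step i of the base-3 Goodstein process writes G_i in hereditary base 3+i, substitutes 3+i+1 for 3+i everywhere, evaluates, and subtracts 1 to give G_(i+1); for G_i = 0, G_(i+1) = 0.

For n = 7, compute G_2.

9

i=0: 7 = 2·3 + 1 (b=3); 3→4: 2·4 + 1 = 9; 9−1 = 8
i=1: 8 = 2·4 (b=4); 4→5: 2·5 = 10; 10−1 = 9
i=2: 9 = 5 + 4 (b=5); 5→6: 6 + 4 = 10; 10−1 = 9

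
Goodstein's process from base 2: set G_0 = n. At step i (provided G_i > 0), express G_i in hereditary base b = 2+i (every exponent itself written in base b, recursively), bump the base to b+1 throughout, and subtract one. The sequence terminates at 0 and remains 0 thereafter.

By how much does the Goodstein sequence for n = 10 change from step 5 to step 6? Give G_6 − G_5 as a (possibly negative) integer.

79857569

[0] 10 ≡ 2^(2 + 1) + 2 (base 2). Lift 3: 84. −1: 83.
[1] 83 ≡ 3^(3 + 1) + 2 (base 3). Lift 4: 1026. −1: 1025.
[2] 1025 ≡ 4^(4 + 1) + 1 (base 4). Lift 5: 15626. −1: 15625.
[3] 15625 ≡ 5^(5 + 1) (base 5). Lift 6: 279936. −1: 279935.
[4] 279935 ≡ 5·6^6 + 5·6^5 + 5·6^4 + 5·6^3 + 5·6^2 + 5·6 + 5 (base 6). Lift 7: 4215755. −1: 4215754.
[5] 4215754 ≡ 5·7^7 + 5·7^5 + 5·7^4 + 5·7^3 + 5·7^2 + 5·7 + 4 (base 7). Lift 8: 84073324. −1: 84073323.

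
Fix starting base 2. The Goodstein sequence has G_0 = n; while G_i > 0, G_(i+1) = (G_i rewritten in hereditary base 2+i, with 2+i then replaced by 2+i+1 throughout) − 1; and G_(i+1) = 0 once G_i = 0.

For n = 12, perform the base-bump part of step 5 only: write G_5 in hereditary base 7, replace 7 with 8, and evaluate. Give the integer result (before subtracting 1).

134217868

base 2: 12 = 2^(2 + 1) + 2^2; at 3: 3^(3 + 1) + 3^3 = 108; next = 107
base 3: 107 = 3^(3 + 1) + 2·3^2 + 2·3 + 2; at 4: 4^(4 + 1) + 2·4^2 + 2·4 + 2 = 1066; next = 1065
base 4: 1065 = 4^(4 + 1) + 2·4^2 + 2·4 + 1; at 5: 5^(5 + 1) + 2·5^2 + 2·5 + 1 = 15686; next = 15685
base 5: 15685 = 5^(5 + 1) + 2·5^2 + 2·5; at 6: 6^(6 + 1) + 2·6^2 + 2·6 = 280020; next = 280019
base 6: 280019 = 6^(6 + 1) + 2·6^2 + 6 + 5; at 7: 7^(7 + 1) + 2·7^2 + 7 + 5 = 5764911; next = 5764910
base 7: 5764910 = 7^(7 + 1) + 2·7^2 + 7 + 4; at 8: 8^(8 + 1) + 2·8^2 + 8 + 4 = 134217868; next = 134217867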